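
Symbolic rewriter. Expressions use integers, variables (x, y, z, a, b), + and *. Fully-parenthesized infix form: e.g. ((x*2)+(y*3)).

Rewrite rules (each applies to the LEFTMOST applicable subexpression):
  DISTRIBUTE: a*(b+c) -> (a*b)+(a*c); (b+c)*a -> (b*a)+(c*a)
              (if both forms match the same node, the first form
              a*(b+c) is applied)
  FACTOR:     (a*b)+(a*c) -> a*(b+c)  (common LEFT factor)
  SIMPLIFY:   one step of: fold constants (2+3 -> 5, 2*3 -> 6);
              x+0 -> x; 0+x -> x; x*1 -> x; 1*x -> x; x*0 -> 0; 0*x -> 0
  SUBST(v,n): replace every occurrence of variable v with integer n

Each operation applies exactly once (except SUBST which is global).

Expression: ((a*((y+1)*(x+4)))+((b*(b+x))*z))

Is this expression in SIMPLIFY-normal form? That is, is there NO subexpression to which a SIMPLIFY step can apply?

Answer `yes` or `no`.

Answer: yes

Derivation:
Expression: ((a*((y+1)*(x+4)))+((b*(b+x))*z))
Scanning for simplifiable subexpressions (pre-order)...
  at root: ((a*((y+1)*(x+4)))+((b*(b+x))*z)) (not simplifiable)
  at L: (a*((y+1)*(x+4))) (not simplifiable)
  at LR: ((y+1)*(x+4)) (not simplifiable)
  at LRL: (y+1) (not simplifiable)
  at LRR: (x+4) (not simplifiable)
  at R: ((b*(b+x))*z) (not simplifiable)
  at RL: (b*(b+x)) (not simplifiable)
  at RLR: (b+x) (not simplifiable)
Result: no simplifiable subexpression found -> normal form.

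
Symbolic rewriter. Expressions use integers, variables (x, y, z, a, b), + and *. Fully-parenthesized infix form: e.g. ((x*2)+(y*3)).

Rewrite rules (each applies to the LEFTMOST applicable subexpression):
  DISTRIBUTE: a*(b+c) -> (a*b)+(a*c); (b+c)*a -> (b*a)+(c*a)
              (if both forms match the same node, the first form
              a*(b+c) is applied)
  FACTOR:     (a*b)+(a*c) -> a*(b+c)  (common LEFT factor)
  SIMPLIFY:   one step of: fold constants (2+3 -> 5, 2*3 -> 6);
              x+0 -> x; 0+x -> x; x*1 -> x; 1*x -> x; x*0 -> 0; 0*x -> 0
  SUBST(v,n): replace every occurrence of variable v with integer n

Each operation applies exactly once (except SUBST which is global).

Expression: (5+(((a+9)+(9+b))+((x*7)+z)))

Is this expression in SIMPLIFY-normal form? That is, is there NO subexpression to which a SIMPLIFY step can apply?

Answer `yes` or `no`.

Answer: yes

Derivation:
Expression: (5+(((a+9)+(9+b))+((x*7)+z)))
Scanning for simplifiable subexpressions (pre-order)...
  at root: (5+(((a+9)+(9+b))+((x*7)+z))) (not simplifiable)
  at R: (((a+9)+(9+b))+((x*7)+z)) (not simplifiable)
  at RL: ((a+9)+(9+b)) (not simplifiable)
  at RLL: (a+9) (not simplifiable)
  at RLR: (9+b) (not simplifiable)
  at RR: ((x*7)+z) (not simplifiable)
  at RRL: (x*7) (not simplifiable)
Result: no simplifiable subexpression found -> normal form.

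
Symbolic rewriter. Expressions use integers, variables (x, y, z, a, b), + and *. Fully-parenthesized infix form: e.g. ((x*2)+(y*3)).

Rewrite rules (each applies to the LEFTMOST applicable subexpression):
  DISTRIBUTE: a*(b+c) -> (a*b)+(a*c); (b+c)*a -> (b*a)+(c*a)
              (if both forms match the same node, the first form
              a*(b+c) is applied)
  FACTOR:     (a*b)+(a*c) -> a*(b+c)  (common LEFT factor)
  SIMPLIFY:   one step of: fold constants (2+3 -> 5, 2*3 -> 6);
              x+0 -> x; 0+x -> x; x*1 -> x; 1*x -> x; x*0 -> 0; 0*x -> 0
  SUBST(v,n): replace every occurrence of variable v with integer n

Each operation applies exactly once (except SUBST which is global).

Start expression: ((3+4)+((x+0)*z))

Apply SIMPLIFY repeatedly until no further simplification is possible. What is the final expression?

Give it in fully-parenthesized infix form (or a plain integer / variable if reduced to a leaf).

Answer: (7+(x*z))

Derivation:
Start: ((3+4)+((x+0)*z))
Step 1: at L: (3+4) -> 7; overall: ((3+4)+((x+0)*z)) -> (7+((x+0)*z))
Step 2: at RL: (x+0) -> x; overall: (7+((x+0)*z)) -> (7+(x*z))
Fixed point: (7+(x*z))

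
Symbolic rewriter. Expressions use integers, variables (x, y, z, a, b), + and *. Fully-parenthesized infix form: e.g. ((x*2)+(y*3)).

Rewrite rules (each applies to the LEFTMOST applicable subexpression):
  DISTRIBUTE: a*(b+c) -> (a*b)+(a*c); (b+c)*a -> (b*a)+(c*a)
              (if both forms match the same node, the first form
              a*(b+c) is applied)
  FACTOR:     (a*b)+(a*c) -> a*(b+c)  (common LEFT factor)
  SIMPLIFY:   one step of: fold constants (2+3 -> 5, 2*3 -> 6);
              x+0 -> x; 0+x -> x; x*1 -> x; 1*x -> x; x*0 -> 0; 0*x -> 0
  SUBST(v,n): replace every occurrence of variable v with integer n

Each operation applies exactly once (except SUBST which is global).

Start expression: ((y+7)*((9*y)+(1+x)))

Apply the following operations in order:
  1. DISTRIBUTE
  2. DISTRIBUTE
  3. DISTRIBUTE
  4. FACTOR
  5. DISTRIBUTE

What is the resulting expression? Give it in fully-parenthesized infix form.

Answer: (((y*(9*y))+(7*(9*y)))+(((y+7)*1)+((y+7)*x)))

Derivation:
Start: ((y+7)*((9*y)+(1+x)))
Apply DISTRIBUTE at root (target: ((y+7)*((9*y)+(1+x)))): ((y+7)*((9*y)+(1+x))) -> (((y+7)*(9*y))+((y+7)*(1+x)))
Apply DISTRIBUTE at L (target: ((y+7)*(9*y))): (((y+7)*(9*y))+((y+7)*(1+x))) -> (((y*(9*y))+(7*(9*y)))+((y+7)*(1+x)))
Apply DISTRIBUTE at R (target: ((y+7)*(1+x))): (((y*(9*y))+(7*(9*y)))+((y+7)*(1+x))) -> (((y*(9*y))+(7*(9*y)))+(((y+7)*1)+((y+7)*x)))
Apply FACTOR at R (target: (((y+7)*1)+((y+7)*x))): (((y*(9*y))+(7*(9*y)))+(((y+7)*1)+((y+7)*x))) -> (((y*(9*y))+(7*(9*y)))+((y+7)*(1+x)))
Apply DISTRIBUTE at R (target: ((y+7)*(1+x))): (((y*(9*y))+(7*(9*y)))+((y+7)*(1+x))) -> (((y*(9*y))+(7*(9*y)))+(((y+7)*1)+((y+7)*x)))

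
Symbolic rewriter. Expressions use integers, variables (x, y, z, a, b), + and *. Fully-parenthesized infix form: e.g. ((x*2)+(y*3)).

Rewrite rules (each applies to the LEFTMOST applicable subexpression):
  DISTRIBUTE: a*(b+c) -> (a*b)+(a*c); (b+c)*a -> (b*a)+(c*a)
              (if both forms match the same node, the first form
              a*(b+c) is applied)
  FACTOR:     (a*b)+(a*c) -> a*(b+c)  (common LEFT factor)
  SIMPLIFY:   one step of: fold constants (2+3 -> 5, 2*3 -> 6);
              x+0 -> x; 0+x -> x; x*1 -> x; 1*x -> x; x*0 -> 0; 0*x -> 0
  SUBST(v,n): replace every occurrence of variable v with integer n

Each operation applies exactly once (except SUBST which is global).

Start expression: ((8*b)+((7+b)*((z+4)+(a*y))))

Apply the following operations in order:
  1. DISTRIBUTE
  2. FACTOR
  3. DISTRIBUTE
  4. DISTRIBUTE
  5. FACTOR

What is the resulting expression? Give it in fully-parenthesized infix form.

Start: ((8*b)+((7+b)*((z+4)+(a*y))))
Apply DISTRIBUTE at R (target: ((7+b)*((z+4)+(a*y)))): ((8*b)+((7+b)*((z+4)+(a*y)))) -> ((8*b)+(((7+b)*(z+4))+((7+b)*(a*y))))
Apply FACTOR at R (target: (((7+b)*(z+4))+((7+b)*(a*y)))): ((8*b)+(((7+b)*(z+4))+((7+b)*(a*y)))) -> ((8*b)+((7+b)*((z+4)+(a*y))))
Apply DISTRIBUTE at R (target: ((7+b)*((z+4)+(a*y)))): ((8*b)+((7+b)*((z+4)+(a*y)))) -> ((8*b)+(((7+b)*(z+4))+((7+b)*(a*y))))
Apply DISTRIBUTE at RL (target: ((7+b)*(z+4))): ((8*b)+(((7+b)*(z+4))+((7+b)*(a*y)))) -> ((8*b)+((((7+b)*z)+((7+b)*4))+((7+b)*(a*y))))
Apply FACTOR at RL (target: (((7+b)*z)+((7+b)*4))): ((8*b)+((((7+b)*z)+((7+b)*4))+((7+b)*(a*y)))) -> ((8*b)+(((7+b)*(z+4))+((7+b)*(a*y))))

Answer: ((8*b)+(((7+b)*(z+4))+((7+b)*(a*y))))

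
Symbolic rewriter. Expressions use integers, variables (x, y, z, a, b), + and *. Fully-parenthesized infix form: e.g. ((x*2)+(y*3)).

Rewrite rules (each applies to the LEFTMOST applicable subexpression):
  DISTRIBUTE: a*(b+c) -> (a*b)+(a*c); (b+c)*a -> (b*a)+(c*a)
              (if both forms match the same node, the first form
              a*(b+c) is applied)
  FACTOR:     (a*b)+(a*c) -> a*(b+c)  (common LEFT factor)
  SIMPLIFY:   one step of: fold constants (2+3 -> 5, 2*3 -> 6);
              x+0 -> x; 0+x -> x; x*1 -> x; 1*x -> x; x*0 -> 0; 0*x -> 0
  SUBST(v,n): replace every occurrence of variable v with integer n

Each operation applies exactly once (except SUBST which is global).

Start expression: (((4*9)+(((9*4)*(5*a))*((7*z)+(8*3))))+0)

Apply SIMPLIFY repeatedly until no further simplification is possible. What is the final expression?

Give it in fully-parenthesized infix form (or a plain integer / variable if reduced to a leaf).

Answer: (36+((36*(5*a))*((7*z)+24)))

Derivation:
Start: (((4*9)+(((9*4)*(5*a))*((7*z)+(8*3))))+0)
Step 1: at root: (((4*9)+(((9*4)*(5*a))*((7*z)+(8*3))))+0) -> ((4*9)+(((9*4)*(5*a))*((7*z)+(8*3)))); overall: (((4*9)+(((9*4)*(5*a))*((7*z)+(8*3))))+0) -> ((4*9)+(((9*4)*(5*a))*((7*z)+(8*3))))
Step 2: at L: (4*9) -> 36; overall: ((4*9)+(((9*4)*(5*a))*((7*z)+(8*3)))) -> (36+(((9*4)*(5*a))*((7*z)+(8*3))))
Step 3: at RLL: (9*4) -> 36; overall: (36+(((9*4)*(5*a))*((7*z)+(8*3)))) -> (36+((36*(5*a))*((7*z)+(8*3))))
Step 4: at RRR: (8*3) -> 24; overall: (36+((36*(5*a))*((7*z)+(8*3)))) -> (36+((36*(5*a))*((7*z)+24)))
Fixed point: (36+((36*(5*a))*((7*z)+24)))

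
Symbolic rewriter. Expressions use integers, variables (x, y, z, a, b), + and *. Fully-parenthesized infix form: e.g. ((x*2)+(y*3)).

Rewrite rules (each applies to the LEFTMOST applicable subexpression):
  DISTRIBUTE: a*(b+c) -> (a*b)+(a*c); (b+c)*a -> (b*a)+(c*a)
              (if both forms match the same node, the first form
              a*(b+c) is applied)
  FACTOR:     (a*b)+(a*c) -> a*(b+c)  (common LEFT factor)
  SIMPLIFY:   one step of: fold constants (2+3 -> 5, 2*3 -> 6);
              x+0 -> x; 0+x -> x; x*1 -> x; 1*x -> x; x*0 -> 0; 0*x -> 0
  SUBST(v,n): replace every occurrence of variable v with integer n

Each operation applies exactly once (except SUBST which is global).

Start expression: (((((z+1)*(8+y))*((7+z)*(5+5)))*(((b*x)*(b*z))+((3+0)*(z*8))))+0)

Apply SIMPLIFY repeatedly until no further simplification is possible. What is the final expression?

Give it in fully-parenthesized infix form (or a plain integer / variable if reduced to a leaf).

Start: (((((z+1)*(8+y))*((7+z)*(5+5)))*(((b*x)*(b*z))+((3+0)*(z*8))))+0)
Step 1: at root: (((((z+1)*(8+y))*((7+z)*(5+5)))*(((b*x)*(b*z))+((3+0)*(z*8))))+0) -> ((((z+1)*(8+y))*((7+z)*(5+5)))*(((b*x)*(b*z))+((3+0)*(z*8)))); overall: (((((z+1)*(8+y))*((7+z)*(5+5)))*(((b*x)*(b*z))+((3+0)*(z*8))))+0) -> ((((z+1)*(8+y))*((7+z)*(5+5)))*(((b*x)*(b*z))+((3+0)*(z*8))))
Step 2: at LRR: (5+5) -> 10; overall: ((((z+1)*(8+y))*((7+z)*(5+5)))*(((b*x)*(b*z))+((3+0)*(z*8)))) -> ((((z+1)*(8+y))*((7+z)*10))*(((b*x)*(b*z))+((3+0)*(z*8))))
Step 3: at RRL: (3+0) -> 3; overall: ((((z+1)*(8+y))*((7+z)*10))*(((b*x)*(b*z))+((3+0)*(z*8)))) -> ((((z+1)*(8+y))*((7+z)*10))*(((b*x)*(b*z))+(3*(z*8))))
Fixed point: ((((z+1)*(8+y))*((7+z)*10))*(((b*x)*(b*z))+(3*(z*8))))

Answer: ((((z+1)*(8+y))*((7+z)*10))*(((b*x)*(b*z))+(3*(z*8))))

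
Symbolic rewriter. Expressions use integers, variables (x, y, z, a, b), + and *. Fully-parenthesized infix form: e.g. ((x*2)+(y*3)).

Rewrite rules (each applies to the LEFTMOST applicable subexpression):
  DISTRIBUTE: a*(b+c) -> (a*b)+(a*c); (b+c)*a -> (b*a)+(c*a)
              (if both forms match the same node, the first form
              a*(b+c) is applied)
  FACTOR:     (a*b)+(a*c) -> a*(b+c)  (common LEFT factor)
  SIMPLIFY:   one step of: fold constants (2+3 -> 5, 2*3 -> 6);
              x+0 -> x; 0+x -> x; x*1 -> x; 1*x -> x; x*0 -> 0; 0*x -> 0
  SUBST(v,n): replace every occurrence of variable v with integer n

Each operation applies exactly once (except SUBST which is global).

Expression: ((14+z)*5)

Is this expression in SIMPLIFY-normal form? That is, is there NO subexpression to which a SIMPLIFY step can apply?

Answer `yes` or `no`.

Answer: yes

Derivation:
Expression: ((14+z)*5)
Scanning for simplifiable subexpressions (pre-order)...
  at root: ((14+z)*5) (not simplifiable)
  at L: (14+z) (not simplifiable)
Result: no simplifiable subexpression found -> normal form.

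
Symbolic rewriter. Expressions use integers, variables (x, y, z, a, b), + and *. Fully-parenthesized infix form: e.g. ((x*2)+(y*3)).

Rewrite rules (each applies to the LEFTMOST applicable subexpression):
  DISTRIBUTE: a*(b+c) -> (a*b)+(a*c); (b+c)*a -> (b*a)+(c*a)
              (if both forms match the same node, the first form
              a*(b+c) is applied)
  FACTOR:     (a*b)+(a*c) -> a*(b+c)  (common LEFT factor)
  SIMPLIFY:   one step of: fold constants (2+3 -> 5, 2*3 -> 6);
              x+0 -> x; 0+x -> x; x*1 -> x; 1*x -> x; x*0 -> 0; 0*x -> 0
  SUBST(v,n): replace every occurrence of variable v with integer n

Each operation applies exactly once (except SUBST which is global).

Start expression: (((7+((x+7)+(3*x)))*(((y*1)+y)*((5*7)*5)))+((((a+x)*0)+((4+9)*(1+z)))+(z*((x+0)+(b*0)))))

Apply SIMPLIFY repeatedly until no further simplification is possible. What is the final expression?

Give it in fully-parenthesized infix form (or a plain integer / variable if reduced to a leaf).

Start: (((7+((x+7)+(3*x)))*(((y*1)+y)*((5*7)*5)))+((((a+x)*0)+((4+9)*(1+z)))+(z*((x+0)+(b*0)))))
Step 1: at LRLL: (y*1) -> y; overall: (((7+((x+7)+(3*x)))*(((y*1)+y)*((5*7)*5)))+((((a+x)*0)+((4+9)*(1+z)))+(z*((x+0)+(b*0))))) -> (((7+((x+7)+(3*x)))*((y+y)*((5*7)*5)))+((((a+x)*0)+((4+9)*(1+z)))+(z*((x+0)+(b*0)))))
Step 2: at LRRL: (5*7) -> 35; overall: (((7+((x+7)+(3*x)))*((y+y)*((5*7)*5)))+((((a+x)*0)+((4+9)*(1+z)))+(z*((x+0)+(b*0))))) -> (((7+((x+7)+(3*x)))*((y+y)*(35*5)))+((((a+x)*0)+((4+9)*(1+z)))+(z*((x+0)+(b*0)))))
Step 3: at LRR: (35*5) -> 175; overall: (((7+((x+7)+(3*x)))*((y+y)*(35*5)))+((((a+x)*0)+((4+9)*(1+z)))+(z*((x+0)+(b*0))))) -> (((7+((x+7)+(3*x)))*((y+y)*175))+((((a+x)*0)+((4+9)*(1+z)))+(z*((x+0)+(b*0)))))
Step 4: at RLL: ((a+x)*0) -> 0; overall: (((7+((x+7)+(3*x)))*((y+y)*175))+((((a+x)*0)+((4+9)*(1+z)))+(z*((x+0)+(b*0))))) -> (((7+((x+7)+(3*x)))*((y+y)*175))+((0+((4+9)*(1+z)))+(z*((x+0)+(b*0)))))
Step 5: at RL: (0+((4+9)*(1+z))) -> ((4+9)*(1+z)); overall: (((7+((x+7)+(3*x)))*((y+y)*175))+((0+((4+9)*(1+z)))+(z*((x+0)+(b*0))))) -> (((7+((x+7)+(3*x)))*((y+y)*175))+(((4+9)*(1+z))+(z*((x+0)+(b*0)))))
Step 6: at RLL: (4+9) -> 13; overall: (((7+((x+7)+(3*x)))*((y+y)*175))+(((4+9)*(1+z))+(z*((x+0)+(b*0))))) -> (((7+((x+7)+(3*x)))*((y+y)*175))+((13*(1+z))+(z*((x+0)+(b*0)))))
Step 7: at RRRL: (x+0) -> x; overall: (((7+((x+7)+(3*x)))*((y+y)*175))+((13*(1+z))+(z*((x+0)+(b*0))))) -> (((7+((x+7)+(3*x)))*((y+y)*175))+((13*(1+z))+(z*(x+(b*0)))))
Step 8: at RRRR: (b*0) -> 0; overall: (((7+((x+7)+(3*x)))*((y+y)*175))+((13*(1+z))+(z*(x+(b*0))))) -> (((7+((x+7)+(3*x)))*((y+y)*175))+((13*(1+z))+(z*(x+0))))
Step 9: at RRR: (x+0) -> x; overall: (((7+((x+7)+(3*x)))*((y+y)*175))+((13*(1+z))+(z*(x+0)))) -> (((7+((x+7)+(3*x)))*((y+y)*175))+((13*(1+z))+(z*x)))
Fixed point: (((7+((x+7)+(3*x)))*((y+y)*175))+((13*(1+z))+(z*x)))

Answer: (((7+((x+7)+(3*x)))*((y+y)*175))+((13*(1+z))+(z*x)))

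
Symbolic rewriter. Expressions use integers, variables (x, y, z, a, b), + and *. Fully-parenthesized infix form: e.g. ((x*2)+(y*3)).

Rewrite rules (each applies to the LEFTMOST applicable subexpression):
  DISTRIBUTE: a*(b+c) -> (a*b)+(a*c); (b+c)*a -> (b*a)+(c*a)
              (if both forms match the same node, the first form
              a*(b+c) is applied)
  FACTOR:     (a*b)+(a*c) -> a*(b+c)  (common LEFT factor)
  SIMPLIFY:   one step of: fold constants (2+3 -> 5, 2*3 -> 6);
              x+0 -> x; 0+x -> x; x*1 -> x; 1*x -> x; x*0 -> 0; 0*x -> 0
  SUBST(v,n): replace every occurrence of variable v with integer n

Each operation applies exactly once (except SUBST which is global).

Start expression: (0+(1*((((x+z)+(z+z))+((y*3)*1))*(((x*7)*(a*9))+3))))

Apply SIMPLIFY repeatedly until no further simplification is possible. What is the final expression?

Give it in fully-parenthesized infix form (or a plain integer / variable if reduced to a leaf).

Start: (0+(1*((((x+z)+(z+z))+((y*3)*1))*(((x*7)*(a*9))+3))))
Step 1: at root: (0+(1*((((x+z)+(z+z))+((y*3)*1))*(((x*7)*(a*9))+3)))) -> (1*((((x+z)+(z+z))+((y*3)*1))*(((x*7)*(a*9))+3))); overall: (0+(1*((((x+z)+(z+z))+((y*3)*1))*(((x*7)*(a*9))+3)))) -> (1*((((x+z)+(z+z))+((y*3)*1))*(((x*7)*(a*9))+3)))
Step 2: at root: (1*((((x+z)+(z+z))+((y*3)*1))*(((x*7)*(a*9))+3))) -> ((((x+z)+(z+z))+((y*3)*1))*(((x*7)*(a*9))+3)); overall: (1*((((x+z)+(z+z))+((y*3)*1))*(((x*7)*(a*9))+3))) -> ((((x+z)+(z+z))+((y*3)*1))*(((x*7)*(a*9))+3))
Step 3: at LR: ((y*3)*1) -> (y*3); overall: ((((x+z)+(z+z))+((y*3)*1))*(((x*7)*(a*9))+3)) -> ((((x+z)+(z+z))+(y*3))*(((x*7)*(a*9))+3))
Fixed point: ((((x+z)+(z+z))+(y*3))*(((x*7)*(a*9))+3))

Answer: ((((x+z)+(z+z))+(y*3))*(((x*7)*(a*9))+3))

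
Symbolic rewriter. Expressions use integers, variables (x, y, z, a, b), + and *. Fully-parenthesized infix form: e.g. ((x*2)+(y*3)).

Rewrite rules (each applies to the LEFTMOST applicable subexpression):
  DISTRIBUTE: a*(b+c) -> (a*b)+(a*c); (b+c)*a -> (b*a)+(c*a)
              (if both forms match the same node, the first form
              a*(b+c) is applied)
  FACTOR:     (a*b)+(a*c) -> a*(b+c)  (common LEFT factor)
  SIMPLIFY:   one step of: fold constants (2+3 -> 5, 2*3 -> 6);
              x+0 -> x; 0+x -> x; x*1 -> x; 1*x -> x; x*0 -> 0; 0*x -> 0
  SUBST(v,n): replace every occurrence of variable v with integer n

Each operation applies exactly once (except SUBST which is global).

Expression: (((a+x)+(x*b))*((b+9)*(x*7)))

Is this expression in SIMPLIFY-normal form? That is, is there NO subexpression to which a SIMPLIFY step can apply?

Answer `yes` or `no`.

Answer: yes

Derivation:
Expression: (((a+x)+(x*b))*((b+9)*(x*7)))
Scanning for simplifiable subexpressions (pre-order)...
  at root: (((a+x)+(x*b))*((b+9)*(x*7))) (not simplifiable)
  at L: ((a+x)+(x*b)) (not simplifiable)
  at LL: (a+x) (not simplifiable)
  at LR: (x*b) (not simplifiable)
  at R: ((b+9)*(x*7)) (not simplifiable)
  at RL: (b+9) (not simplifiable)
  at RR: (x*7) (not simplifiable)
Result: no simplifiable subexpression found -> normal form.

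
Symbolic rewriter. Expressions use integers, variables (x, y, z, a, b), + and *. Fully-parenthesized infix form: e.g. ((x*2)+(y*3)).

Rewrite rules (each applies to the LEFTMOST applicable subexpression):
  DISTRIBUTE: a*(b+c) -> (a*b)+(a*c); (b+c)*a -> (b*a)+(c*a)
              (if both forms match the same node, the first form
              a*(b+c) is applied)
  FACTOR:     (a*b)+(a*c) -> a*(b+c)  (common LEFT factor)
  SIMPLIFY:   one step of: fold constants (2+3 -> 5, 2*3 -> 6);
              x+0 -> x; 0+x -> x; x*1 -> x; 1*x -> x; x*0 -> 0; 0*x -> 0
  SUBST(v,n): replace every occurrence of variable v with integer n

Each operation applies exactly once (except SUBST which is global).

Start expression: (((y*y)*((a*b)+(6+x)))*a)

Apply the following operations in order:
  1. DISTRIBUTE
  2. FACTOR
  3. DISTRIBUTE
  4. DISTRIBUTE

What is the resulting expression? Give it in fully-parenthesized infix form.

Start: (((y*y)*((a*b)+(6+x)))*a)
Apply DISTRIBUTE at L (target: ((y*y)*((a*b)+(6+x)))): (((y*y)*((a*b)+(6+x)))*a) -> ((((y*y)*(a*b))+((y*y)*(6+x)))*a)
Apply FACTOR at L (target: (((y*y)*(a*b))+((y*y)*(6+x)))): ((((y*y)*(a*b))+((y*y)*(6+x)))*a) -> (((y*y)*((a*b)+(6+x)))*a)
Apply DISTRIBUTE at L (target: ((y*y)*((a*b)+(6+x)))): (((y*y)*((a*b)+(6+x)))*a) -> ((((y*y)*(a*b))+((y*y)*(6+x)))*a)
Apply DISTRIBUTE at root (target: ((((y*y)*(a*b))+((y*y)*(6+x)))*a)): ((((y*y)*(a*b))+((y*y)*(6+x)))*a) -> ((((y*y)*(a*b))*a)+(((y*y)*(6+x))*a))

Answer: ((((y*y)*(a*b))*a)+(((y*y)*(6+x))*a))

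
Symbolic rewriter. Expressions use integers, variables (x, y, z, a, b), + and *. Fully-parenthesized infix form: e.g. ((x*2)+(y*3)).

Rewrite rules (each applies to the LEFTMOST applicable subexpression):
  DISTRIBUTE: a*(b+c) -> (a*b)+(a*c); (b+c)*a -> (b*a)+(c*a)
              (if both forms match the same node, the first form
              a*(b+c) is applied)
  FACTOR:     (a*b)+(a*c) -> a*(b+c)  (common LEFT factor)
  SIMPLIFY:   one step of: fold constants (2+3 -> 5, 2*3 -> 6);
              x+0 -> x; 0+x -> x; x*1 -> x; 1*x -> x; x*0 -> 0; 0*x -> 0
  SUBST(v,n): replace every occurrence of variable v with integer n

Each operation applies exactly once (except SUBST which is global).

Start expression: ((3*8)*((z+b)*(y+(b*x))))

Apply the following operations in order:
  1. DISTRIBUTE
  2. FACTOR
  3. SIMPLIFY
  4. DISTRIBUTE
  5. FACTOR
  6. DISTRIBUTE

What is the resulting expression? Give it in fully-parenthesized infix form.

Start: ((3*8)*((z+b)*(y+(b*x))))
Apply DISTRIBUTE at R (target: ((z+b)*(y+(b*x)))): ((3*8)*((z+b)*(y+(b*x)))) -> ((3*8)*(((z+b)*y)+((z+b)*(b*x))))
Apply FACTOR at R (target: (((z+b)*y)+((z+b)*(b*x)))): ((3*8)*(((z+b)*y)+((z+b)*(b*x)))) -> ((3*8)*((z+b)*(y+(b*x))))
Apply SIMPLIFY at L (target: (3*8)): ((3*8)*((z+b)*(y+(b*x)))) -> (24*((z+b)*(y+(b*x))))
Apply DISTRIBUTE at R (target: ((z+b)*(y+(b*x)))): (24*((z+b)*(y+(b*x)))) -> (24*(((z+b)*y)+((z+b)*(b*x))))
Apply FACTOR at R (target: (((z+b)*y)+((z+b)*(b*x)))): (24*(((z+b)*y)+((z+b)*(b*x)))) -> (24*((z+b)*(y+(b*x))))
Apply DISTRIBUTE at R (target: ((z+b)*(y+(b*x)))): (24*((z+b)*(y+(b*x)))) -> (24*(((z+b)*y)+((z+b)*(b*x))))

Answer: (24*(((z+b)*y)+((z+b)*(b*x))))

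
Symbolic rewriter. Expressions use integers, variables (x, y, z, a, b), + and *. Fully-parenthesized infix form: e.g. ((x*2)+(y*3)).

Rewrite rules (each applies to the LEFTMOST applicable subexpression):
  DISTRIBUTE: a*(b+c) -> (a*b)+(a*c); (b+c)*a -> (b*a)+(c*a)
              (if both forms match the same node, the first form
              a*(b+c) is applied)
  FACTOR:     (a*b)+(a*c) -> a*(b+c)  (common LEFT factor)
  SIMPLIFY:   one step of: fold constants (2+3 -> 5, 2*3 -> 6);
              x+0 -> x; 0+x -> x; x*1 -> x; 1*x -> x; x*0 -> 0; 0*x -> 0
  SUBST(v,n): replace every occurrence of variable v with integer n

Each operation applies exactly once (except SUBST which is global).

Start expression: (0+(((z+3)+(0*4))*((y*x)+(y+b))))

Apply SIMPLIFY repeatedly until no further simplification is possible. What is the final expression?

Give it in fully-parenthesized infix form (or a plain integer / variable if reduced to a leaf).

Start: (0+(((z+3)+(0*4))*((y*x)+(y+b))))
Step 1: at root: (0+(((z+3)+(0*4))*((y*x)+(y+b)))) -> (((z+3)+(0*4))*((y*x)+(y+b))); overall: (0+(((z+3)+(0*4))*((y*x)+(y+b)))) -> (((z+3)+(0*4))*((y*x)+(y+b)))
Step 2: at LR: (0*4) -> 0; overall: (((z+3)+(0*4))*((y*x)+(y+b))) -> (((z+3)+0)*((y*x)+(y+b)))
Step 3: at L: ((z+3)+0) -> (z+3); overall: (((z+3)+0)*((y*x)+(y+b))) -> ((z+3)*((y*x)+(y+b)))
Fixed point: ((z+3)*((y*x)+(y+b)))

Answer: ((z+3)*((y*x)+(y+b)))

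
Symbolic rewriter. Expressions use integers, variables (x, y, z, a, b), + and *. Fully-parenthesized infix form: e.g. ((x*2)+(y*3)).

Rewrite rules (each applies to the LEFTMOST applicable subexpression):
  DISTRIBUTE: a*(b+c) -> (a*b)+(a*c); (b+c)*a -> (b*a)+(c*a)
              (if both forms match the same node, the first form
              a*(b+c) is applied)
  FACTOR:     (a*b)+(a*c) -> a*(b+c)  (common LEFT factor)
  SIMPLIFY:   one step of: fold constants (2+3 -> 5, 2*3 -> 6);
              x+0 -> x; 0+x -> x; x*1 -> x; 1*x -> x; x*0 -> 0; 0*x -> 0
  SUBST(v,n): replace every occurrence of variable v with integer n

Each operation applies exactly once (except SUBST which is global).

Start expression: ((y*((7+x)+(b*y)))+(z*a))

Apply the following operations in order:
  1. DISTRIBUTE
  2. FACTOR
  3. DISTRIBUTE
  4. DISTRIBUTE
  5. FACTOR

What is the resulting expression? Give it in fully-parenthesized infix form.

Answer: (((y*(7+x))+(y*(b*y)))+(z*a))

Derivation:
Start: ((y*((7+x)+(b*y)))+(z*a))
Apply DISTRIBUTE at L (target: (y*((7+x)+(b*y)))): ((y*((7+x)+(b*y)))+(z*a)) -> (((y*(7+x))+(y*(b*y)))+(z*a))
Apply FACTOR at L (target: ((y*(7+x))+(y*(b*y)))): (((y*(7+x))+(y*(b*y)))+(z*a)) -> ((y*((7+x)+(b*y)))+(z*a))
Apply DISTRIBUTE at L (target: (y*((7+x)+(b*y)))): ((y*((7+x)+(b*y)))+(z*a)) -> (((y*(7+x))+(y*(b*y)))+(z*a))
Apply DISTRIBUTE at LL (target: (y*(7+x))): (((y*(7+x))+(y*(b*y)))+(z*a)) -> ((((y*7)+(y*x))+(y*(b*y)))+(z*a))
Apply FACTOR at LL (target: ((y*7)+(y*x))): ((((y*7)+(y*x))+(y*(b*y)))+(z*a)) -> (((y*(7+x))+(y*(b*y)))+(z*a))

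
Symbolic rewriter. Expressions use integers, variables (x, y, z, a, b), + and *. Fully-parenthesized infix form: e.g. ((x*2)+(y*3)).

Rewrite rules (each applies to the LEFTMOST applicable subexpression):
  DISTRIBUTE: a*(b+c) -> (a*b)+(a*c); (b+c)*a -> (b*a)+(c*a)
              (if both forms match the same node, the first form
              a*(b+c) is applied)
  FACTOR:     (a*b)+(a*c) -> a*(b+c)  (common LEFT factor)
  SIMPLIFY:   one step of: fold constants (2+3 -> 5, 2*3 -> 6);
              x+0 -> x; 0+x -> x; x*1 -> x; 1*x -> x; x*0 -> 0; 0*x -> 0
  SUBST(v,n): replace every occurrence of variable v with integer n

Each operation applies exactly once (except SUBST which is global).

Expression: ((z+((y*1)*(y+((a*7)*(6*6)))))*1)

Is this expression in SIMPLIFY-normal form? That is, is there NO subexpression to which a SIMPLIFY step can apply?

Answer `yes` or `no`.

Expression: ((z+((y*1)*(y+((a*7)*(6*6)))))*1)
Scanning for simplifiable subexpressions (pre-order)...
  at root: ((z+((y*1)*(y+((a*7)*(6*6)))))*1) (SIMPLIFIABLE)
  at L: (z+((y*1)*(y+((a*7)*(6*6))))) (not simplifiable)
  at LR: ((y*1)*(y+((a*7)*(6*6)))) (not simplifiable)
  at LRL: (y*1) (SIMPLIFIABLE)
  at LRR: (y+((a*7)*(6*6))) (not simplifiable)
  at LRRR: ((a*7)*(6*6)) (not simplifiable)
  at LRRRL: (a*7) (not simplifiable)
  at LRRRR: (6*6) (SIMPLIFIABLE)
Found simplifiable subexpr at path root: ((z+((y*1)*(y+((a*7)*(6*6)))))*1)
One SIMPLIFY step would give: (z+((y*1)*(y+((a*7)*(6*6)))))
-> NOT in normal form.

Answer: no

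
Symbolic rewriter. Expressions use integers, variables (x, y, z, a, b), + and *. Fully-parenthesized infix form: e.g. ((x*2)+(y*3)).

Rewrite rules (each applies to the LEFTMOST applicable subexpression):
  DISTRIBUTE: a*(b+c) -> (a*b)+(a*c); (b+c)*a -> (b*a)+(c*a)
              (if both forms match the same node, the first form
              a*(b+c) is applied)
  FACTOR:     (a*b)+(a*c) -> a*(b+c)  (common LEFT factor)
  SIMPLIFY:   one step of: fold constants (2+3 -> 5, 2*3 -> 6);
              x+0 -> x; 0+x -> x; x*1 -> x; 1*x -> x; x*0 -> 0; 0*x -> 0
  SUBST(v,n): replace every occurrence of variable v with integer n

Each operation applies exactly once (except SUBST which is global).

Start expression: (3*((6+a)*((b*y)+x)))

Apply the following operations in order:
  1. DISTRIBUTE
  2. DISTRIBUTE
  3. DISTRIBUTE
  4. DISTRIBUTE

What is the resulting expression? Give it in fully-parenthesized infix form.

Start: (3*((6+a)*((b*y)+x)))
Apply DISTRIBUTE at R (target: ((6+a)*((b*y)+x))): (3*((6+a)*((b*y)+x))) -> (3*(((6+a)*(b*y))+((6+a)*x)))
Apply DISTRIBUTE at root (target: (3*(((6+a)*(b*y))+((6+a)*x)))): (3*(((6+a)*(b*y))+((6+a)*x))) -> ((3*((6+a)*(b*y)))+(3*((6+a)*x)))
Apply DISTRIBUTE at LR (target: ((6+a)*(b*y))): ((3*((6+a)*(b*y)))+(3*((6+a)*x))) -> ((3*((6*(b*y))+(a*(b*y))))+(3*((6+a)*x)))
Apply DISTRIBUTE at L (target: (3*((6*(b*y))+(a*(b*y))))): ((3*((6*(b*y))+(a*(b*y))))+(3*((6+a)*x))) -> (((3*(6*(b*y)))+(3*(a*(b*y))))+(3*((6+a)*x)))

Answer: (((3*(6*(b*y)))+(3*(a*(b*y))))+(3*((6+a)*x)))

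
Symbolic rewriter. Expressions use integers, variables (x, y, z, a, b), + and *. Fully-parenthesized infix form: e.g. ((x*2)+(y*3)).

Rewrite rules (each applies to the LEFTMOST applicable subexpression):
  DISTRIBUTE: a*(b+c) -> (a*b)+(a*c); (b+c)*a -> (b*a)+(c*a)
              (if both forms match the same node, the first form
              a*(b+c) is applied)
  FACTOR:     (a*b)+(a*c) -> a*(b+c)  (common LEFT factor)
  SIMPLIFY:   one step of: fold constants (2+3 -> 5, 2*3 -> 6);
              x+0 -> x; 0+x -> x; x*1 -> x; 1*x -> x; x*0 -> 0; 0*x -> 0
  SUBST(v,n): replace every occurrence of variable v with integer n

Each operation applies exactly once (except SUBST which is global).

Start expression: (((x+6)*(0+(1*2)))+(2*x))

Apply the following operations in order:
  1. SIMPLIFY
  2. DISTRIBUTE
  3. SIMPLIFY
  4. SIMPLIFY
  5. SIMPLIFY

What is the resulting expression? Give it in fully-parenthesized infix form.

Answer: (((x*2)+12)+(2*x))

Derivation:
Start: (((x+6)*(0+(1*2)))+(2*x))
Apply SIMPLIFY at LR (target: (0+(1*2))): (((x+6)*(0+(1*2)))+(2*x)) -> (((x+6)*(1*2))+(2*x))
Apply DISTRIBUTE at L (target: ((x+6)*(1*2))): (((x+6)*(1*2))+(2*x)) -> (((x*(1*2))+(6*(1*2)))+(2*x))
Apply SIMPLIFY at LLR (target: (1*2)): (((x*(1*2))+(6*(1*2)))+(2*x)) -> (((x*2)+(6*(1*2)))+(2*x))
Apply SIMPLIFY at LRR (target: (1*2)): (((x*2)+(6*(1*2)))+(2*x)) -> (((x*2)+(6*2))+(2*x))
Apply SIMPLIFY at LR (target: (6*2)): (((x*2)+(6*2))+(2*x)) -> (((x*2)+12)+(2*x))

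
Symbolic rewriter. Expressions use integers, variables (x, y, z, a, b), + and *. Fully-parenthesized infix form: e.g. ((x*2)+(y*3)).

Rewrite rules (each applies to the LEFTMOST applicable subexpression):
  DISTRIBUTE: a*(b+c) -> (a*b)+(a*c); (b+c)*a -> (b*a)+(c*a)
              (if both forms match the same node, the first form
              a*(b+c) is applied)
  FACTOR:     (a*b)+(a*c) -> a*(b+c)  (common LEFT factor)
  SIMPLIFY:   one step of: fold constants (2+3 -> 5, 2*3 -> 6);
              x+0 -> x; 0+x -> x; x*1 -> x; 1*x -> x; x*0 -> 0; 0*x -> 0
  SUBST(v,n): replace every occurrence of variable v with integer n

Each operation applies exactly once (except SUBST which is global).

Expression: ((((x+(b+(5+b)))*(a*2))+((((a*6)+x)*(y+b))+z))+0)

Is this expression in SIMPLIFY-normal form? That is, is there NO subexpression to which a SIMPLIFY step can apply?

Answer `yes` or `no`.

Answer: no

Derivation:
Expression: ((((x+(b+(5+b)))*(a*2))+((((a*6)+x)*(y+b))+z))+0)
Scanning for simplifiable subexpressions (pre-order)...
  at root: ((((x+(b+(5+b)))*(a*2))+((((a*6)+x)*(y+b))+z))+0) (SIMPLIFIABLE)
  at L: (((x+(b+(5+b)))*(a*2))+((((a*6)+x)*(y+b))+z)) (not simplifiable)
  at LL: ((x+(b+(5+b)))*(a*2)) (not simplifiable)
  at LLL: (x+(b+(5+b))) (not simplifiable)
  at LLLR: (b+(5+b)) (not simplifiable)
  at LLLRR: (5+b) (not simplifiable)
  at LLR: (a*2) (not simplifiable)
  at LR: ((((a*6)+x)*(y+b))+z) (not simplifiable)
  at LRL: (((a*6)+x)*(y+b)) (not simplifiable)
  at LRLL: ((a*6)+x) (not simplifiable)
  at LRLLL: (a*6) (not simplifiable)
  at LRLR: (y+b) (not simplifiable)
Found simplifiable subexpr at path root: ((((x+(b+(5+b)))*(a*2))+((((a*6)+x)*(y+b))+z))+0)
One SIMPLIFY step would give: (((x+(b+(5+b)))*(a*2))+((((a*6)+x)*(y+b))+z))
-> NOT in normal form.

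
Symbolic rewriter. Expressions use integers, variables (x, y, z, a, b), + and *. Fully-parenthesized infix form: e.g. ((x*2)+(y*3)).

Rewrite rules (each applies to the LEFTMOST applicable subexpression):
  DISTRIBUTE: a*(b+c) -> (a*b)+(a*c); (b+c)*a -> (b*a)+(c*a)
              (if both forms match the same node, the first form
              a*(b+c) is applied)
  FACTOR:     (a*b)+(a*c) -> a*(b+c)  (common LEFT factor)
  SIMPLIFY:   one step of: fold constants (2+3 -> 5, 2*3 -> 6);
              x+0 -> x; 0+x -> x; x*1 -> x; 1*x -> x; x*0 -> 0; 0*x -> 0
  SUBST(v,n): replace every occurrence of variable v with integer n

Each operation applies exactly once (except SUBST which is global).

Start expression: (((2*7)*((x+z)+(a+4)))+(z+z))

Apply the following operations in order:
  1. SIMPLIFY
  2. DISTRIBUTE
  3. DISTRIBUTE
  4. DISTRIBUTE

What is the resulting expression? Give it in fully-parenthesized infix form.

Start: (((2*7)*((x+z)+(a+4)))+(z+z))
Apply SIMPLIFY at LL (target: (2*7)): (((2*7)*((x+z)+(a+4)))+(z+z)) -> ((14*((x+z)+(a+4)))+(z+z))
Apply DISTRIBUTE at L (target: (14*((x+z)+(a+4)))): ((14*((x+z)+(a+4)))+(z+z)) -> (((14*(x+z))+(14*(a+4)))+(z+z))
Apply DISTRIBUTE at LL (target: (14*(x+z))): (((14*(x+z))+(14*(a+4)))+(z+z)) -> ((((14*x)+(14*z))+(14*(a+4)))+(z+z))
Apply DISTRIBUTE at LR (target: (14*(a+4))): ((((14*x)+(14*z))+(14*(a+4)))+(z+z)) -> ((((14*x)+(14*z))+((14*a)+(14*4)))+(z+z))

Answer: ((((14*x)+(14*z))+((14*a)+(14*4)))+(z+z))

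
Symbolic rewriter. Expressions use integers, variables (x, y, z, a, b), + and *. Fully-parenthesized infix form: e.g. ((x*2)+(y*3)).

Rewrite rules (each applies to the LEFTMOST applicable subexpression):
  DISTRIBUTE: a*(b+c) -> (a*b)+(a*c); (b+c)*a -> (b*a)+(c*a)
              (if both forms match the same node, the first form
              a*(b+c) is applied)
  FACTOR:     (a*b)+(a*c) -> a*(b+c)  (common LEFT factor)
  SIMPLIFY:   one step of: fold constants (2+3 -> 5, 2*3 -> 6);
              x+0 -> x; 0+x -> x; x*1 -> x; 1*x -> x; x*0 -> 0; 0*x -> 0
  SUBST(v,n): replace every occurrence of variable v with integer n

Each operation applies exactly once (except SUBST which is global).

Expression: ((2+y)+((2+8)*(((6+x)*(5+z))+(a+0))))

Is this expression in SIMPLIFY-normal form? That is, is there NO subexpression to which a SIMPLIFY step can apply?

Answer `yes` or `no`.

Answer: no

Derivation:
Expression: ((2+y)+((2+8)*(((6+x)*(5+z))+(a+0))))
Scanning for simplifiable subexpressions (pre-order)...
  at root: ((2+y)+((2+8)*(((6+x)*(5+z))+(a+0)))) (not simplifiable)
  at L: (2+y) (not simplifiable)
  at R: ((2+8)*(((6+x)*(5+z))+(a+0))) (not simplifiable)
  at RL: (2+8) (SIMPLIFIABLE)
  at RR: (((6+x)*(5+z))+(a+0)) (not simplifiable)
  at RRL: ((6+x)*(5+z)) (not simplifiable)
  at RRLL: (6+x) (not simplifiable)
  at RRLR: (5+z) (not simplifiable)
  at RRR: (a+0) (SIMPLIFIABLE)
Found simplifiable subexpr at path RL: (2+8)
One SIMPLIFY step would give: ((2+y)+(10*(((6+x)*(5+z))+(a+0))))
-> NOT in normal form.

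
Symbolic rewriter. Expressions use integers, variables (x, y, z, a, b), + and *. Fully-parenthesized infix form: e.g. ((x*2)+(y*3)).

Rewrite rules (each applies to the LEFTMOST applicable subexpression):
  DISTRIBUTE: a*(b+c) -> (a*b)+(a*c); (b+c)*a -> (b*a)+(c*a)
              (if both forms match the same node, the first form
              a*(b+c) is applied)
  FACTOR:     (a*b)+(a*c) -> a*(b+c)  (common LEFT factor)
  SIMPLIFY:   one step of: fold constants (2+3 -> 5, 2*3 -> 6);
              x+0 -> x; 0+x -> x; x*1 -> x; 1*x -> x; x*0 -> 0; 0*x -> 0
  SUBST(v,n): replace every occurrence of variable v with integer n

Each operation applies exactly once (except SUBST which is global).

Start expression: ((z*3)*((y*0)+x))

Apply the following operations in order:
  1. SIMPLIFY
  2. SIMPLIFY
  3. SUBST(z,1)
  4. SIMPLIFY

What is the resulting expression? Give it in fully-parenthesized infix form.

Start: ((z*3)*((y*0)+x))
Apply SIMPLIFY at RL (target: (y*0)): ((z*3)*((y*0)+x)) -> ((z*3)*(0+x))
Apply SIMPLIFY at R (target: (0+x)): ((z*3)*(0+x)) -> ((z*3)*x)
Apply SUBST(z,1): ((z*3)*x) -> ((1*3)*x)
Apply SIMPLIFY at L (target: (1*3)): ((1*3)*x) -> (3*x)

Answer: (3*x)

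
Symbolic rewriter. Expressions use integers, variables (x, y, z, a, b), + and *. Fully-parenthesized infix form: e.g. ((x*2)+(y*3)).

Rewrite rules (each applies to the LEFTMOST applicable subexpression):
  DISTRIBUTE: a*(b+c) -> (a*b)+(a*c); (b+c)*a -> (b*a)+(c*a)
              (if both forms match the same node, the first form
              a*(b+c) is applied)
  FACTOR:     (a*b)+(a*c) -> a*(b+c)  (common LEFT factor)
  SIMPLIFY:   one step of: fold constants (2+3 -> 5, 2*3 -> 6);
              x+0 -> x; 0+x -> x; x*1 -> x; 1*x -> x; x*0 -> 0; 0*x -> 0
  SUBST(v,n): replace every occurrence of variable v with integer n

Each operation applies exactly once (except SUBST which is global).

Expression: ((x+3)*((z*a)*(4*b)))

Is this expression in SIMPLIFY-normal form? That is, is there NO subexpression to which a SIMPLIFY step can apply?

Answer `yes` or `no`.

Expression: ((x+3)*((z*a)*(4*b)))
Scanning for simplifiable subexpressions (pre-order)...
  at root: ((x+3)*((z*a)*(4*b))) (not simplifiable)
  at L: (x+3) (not simplifiable)
  at R: ((z*a)*(4*b)) (not simplifiable)
  at RL: (z*a) (not simplifiable)
  at RR: (4*b) (not simplifiable)
Result: no simplifiable subexpression found -> normal form.

Answer: yes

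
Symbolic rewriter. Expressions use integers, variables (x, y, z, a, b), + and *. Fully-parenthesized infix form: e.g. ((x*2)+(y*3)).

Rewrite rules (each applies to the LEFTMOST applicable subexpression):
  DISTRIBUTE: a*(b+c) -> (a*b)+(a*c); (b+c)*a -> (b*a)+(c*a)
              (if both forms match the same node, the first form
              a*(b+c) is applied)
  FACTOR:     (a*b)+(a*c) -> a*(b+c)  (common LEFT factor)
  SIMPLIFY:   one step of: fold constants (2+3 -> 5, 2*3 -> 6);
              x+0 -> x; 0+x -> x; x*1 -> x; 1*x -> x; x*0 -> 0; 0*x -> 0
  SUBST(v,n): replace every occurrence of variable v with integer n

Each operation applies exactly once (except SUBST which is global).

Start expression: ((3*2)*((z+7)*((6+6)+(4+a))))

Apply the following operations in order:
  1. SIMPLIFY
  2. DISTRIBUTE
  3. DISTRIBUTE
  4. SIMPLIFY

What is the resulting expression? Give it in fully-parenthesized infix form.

Answer: ((6*((z+7)*12))+(6*((z+7)*(4+a))))

Derivation:
Start: ((3*2)*((z+7)*((6+6)+(4+a))))
Apply SIMPLIFY at L (target: (3*2)): ((3*2)*((z+7)*((6+6)+(4+a)))) -> (6*((z+7)*((6+6)+(4+a))))
Apply DISTRIBUTE at R (target: ((z+7)*((6+6)+(4+a)))): (6*((z+7)*((6+6)+(4+a)))) -> (6*(((z+7)*(6+6))+((z+7)*(4+a))))
Apply DISTRIBUTE at root (target: (6*(((z+7)*(6+6))+((z+7)*(4+a))))): (6*(((z+7)*(6+6))+((z+7)*(4+a)))) -> ((6*((z+7)*(6+6)))+(6*((z+7)*(4+a))))
Apply SIMPLIFY at LRR (target: (6+6)): ((6*((z+7)*(6+6)))+(6*((z+7)*(4+a)))) -> ((6*((z+7)*12))+(6*((z+7)*(4+a))))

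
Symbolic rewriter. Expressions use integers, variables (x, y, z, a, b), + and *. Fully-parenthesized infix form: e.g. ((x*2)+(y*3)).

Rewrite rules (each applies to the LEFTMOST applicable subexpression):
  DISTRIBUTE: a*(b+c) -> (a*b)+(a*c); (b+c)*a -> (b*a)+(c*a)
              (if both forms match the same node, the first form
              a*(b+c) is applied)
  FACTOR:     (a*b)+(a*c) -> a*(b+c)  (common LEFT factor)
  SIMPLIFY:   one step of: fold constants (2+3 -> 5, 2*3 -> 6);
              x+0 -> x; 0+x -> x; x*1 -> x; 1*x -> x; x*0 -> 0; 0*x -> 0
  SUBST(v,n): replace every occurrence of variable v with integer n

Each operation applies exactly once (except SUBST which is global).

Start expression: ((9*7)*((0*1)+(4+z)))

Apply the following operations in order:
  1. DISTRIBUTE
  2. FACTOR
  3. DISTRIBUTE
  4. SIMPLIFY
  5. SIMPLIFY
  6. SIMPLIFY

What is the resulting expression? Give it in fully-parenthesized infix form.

Start: ((9*7)*((0*1)+(4+z)))
Apply DISTRIBUTE at root (target: ((9*7)*((0*1)+(4+z)))): ((9*7)*((0*1)+(4+z))) -> (((9*7)*(0*1))+((9*7)*(4+z)))
Apply FACTOR at root (target: (((9*7)*(0*1))+((9*7)*(4+z)))): (((9*7)*(0*1))+((9*7)*(4+z))) -> ((9*7)*((0*1)+(4+z)))
Apply DISTRIBUTE at root (target: ((9*7)*((0*1)+(4+z)))): ((9*7)*((0*1)+(4+z))) -> (((9*7)*(0*1))+((9*7)*(4+z)))
Apply SIMPLIFY at LL (target: (9*7)): (((9*7)*(0*1))+((9*7)*(4+z))) -> ((63*(0*1))+((9*7)*(4+z)))
Apply SIMPLIFY at LR (target: (0*1)): ((63*(0*1))+((9*7)*(4+z))) -> ((63*0)+((9*7)*(4+z)))
Apply SIMPLIFY at L (target: (63*0)): ((63*0)+((9*7)*(4+z))) -> (0+((9*7)*(4+z)))

Answer: (0+((9*7)*(4+z)))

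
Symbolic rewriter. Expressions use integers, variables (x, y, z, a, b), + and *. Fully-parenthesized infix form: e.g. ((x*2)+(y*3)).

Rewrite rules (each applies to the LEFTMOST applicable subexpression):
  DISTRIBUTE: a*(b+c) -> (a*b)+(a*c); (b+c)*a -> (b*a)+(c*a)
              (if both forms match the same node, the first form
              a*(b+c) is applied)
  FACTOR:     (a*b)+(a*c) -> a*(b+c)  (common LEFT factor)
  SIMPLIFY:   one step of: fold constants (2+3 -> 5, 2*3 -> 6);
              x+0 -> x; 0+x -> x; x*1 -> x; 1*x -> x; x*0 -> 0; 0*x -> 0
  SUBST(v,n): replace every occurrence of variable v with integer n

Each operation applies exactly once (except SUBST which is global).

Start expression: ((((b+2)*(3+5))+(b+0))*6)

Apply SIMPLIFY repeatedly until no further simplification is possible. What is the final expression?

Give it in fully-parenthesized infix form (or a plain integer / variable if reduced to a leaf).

Answer: ((((b+2)*8)+b)*6)

Derivation:
Start: ((((b+2)*(3+5))+(b+0))*6)
Step 1: at LLR: (3+5) -> 8; overall: ((((b+2)*(3+5))+(b+0))*6) -> ((((b+2)*8)+(b+0))*6)
Step 2: at LR: (b+0) -> b; overall: ((((b+2)*8)+(b+0))*6) -> ((((b+2)*8)+b)*6)
Fixed point: ((((b+2)*8)+b)*6)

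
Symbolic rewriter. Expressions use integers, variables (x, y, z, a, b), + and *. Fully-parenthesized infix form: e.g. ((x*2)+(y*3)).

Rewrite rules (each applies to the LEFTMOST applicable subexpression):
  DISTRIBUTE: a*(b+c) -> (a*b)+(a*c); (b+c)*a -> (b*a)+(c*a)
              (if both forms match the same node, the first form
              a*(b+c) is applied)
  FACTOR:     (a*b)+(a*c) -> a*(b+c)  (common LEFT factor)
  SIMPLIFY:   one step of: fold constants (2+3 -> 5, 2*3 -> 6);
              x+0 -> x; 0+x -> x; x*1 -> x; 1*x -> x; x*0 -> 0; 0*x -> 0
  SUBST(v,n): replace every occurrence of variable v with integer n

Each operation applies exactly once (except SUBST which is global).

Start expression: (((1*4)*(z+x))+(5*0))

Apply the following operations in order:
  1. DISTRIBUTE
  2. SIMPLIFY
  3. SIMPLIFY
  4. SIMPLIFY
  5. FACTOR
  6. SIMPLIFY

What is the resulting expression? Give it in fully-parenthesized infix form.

Start: (((1*4)*(z+x))+(5*0))
Apply DISTRIBUTE at L (target: ((1*4)*(z+x))): (((1*4)*(z+x))+(5*0)) -> ((((1*4)*z)+((1*4)*x))+(5*0))
Apply SIMPLIFY at LLL (target: (1*4)): ((((1*4)*z)+((1*4)*x))+(5*0)) -> (((4*z)+((1*4)*x))+(5*0))
Apply SIMPLIFY at LRL (target: (1*4)): (((4*z)+((1*4)*x))+(5*0)) -> (((4*z)+(4*x))+(5*0))
Apply SIMPLIFY at R (target: (5*0)): (((4*z)+(4*x))+(5*0)) -> (((4*z)+(4*x))+0)
Apply FACTOR at L (target: ((4*z)+(4*x))): (((4*z)+(4*x))+0) -> ((4*(z+x))+0)
Apply SIMPLIFY at root (target: ((4*(z+x))+0)): ((4*(z+x))+0) -> (4*(z+x))

Answer: (4*(z+x))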